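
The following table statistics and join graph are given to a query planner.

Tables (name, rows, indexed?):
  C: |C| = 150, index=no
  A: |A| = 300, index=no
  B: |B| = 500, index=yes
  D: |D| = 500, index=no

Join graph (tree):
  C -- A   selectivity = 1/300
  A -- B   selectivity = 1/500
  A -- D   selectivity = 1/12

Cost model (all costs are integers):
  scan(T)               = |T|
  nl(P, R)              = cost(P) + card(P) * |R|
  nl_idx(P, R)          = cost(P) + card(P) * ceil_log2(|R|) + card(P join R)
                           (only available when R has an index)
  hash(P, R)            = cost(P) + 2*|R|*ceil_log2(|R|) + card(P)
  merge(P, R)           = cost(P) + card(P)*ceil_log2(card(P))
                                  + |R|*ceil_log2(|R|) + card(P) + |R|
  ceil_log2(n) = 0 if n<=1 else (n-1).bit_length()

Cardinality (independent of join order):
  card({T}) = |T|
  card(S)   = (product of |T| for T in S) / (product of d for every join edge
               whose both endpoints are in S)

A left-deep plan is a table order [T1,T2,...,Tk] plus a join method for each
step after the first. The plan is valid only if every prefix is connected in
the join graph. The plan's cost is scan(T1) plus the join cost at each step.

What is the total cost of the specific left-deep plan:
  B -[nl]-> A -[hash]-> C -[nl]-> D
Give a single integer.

228200

step 1: scan B: cost=500, card=500
step 2: join A via nl
    card(P join A) = 500*300/(500) = 300
    cost = 500 + 500*300 = 150500
step 3: join C via hash
    card(P join C) = 300*150/(300) = 150
    cost = 150500 + 2*150*8 + 300 = 153200
step 4: join D via nl
    card(P join D) = 150*500/(12) = 6250
    cost = 153200 + 150*500 = 228200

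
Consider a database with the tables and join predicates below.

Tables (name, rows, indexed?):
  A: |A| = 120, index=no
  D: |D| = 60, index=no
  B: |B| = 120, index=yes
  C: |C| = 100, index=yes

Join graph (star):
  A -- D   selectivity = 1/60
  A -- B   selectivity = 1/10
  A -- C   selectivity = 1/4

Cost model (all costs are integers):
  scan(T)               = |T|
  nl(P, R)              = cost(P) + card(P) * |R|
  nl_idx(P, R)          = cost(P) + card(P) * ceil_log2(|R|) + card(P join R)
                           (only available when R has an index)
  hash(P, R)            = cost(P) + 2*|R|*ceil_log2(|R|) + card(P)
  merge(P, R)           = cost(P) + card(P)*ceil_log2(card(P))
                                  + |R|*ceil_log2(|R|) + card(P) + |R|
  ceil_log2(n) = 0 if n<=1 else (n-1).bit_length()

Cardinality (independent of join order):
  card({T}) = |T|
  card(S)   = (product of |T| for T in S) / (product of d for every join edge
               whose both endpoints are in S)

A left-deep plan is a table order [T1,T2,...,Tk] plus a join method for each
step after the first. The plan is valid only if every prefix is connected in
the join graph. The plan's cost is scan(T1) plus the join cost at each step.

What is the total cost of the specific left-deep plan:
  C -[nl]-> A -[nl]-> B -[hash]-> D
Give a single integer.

step 1: scan C: cost=100, card=100
step 2: join A via nl
    card(P join A) = 100*120/(4) = 3000
    cost = 100 + 100*120 = 12100
step 3: join B via nl
    card(P join B) = 3000*120/(10) = 36000
    cost = 12100 + 3000*120 = 372100
step 4: join D via hash
    card(P join D) = 36000*60/(60) = 36000
    cost = 372100 + 2*60*6 + 36000 = 408820

408820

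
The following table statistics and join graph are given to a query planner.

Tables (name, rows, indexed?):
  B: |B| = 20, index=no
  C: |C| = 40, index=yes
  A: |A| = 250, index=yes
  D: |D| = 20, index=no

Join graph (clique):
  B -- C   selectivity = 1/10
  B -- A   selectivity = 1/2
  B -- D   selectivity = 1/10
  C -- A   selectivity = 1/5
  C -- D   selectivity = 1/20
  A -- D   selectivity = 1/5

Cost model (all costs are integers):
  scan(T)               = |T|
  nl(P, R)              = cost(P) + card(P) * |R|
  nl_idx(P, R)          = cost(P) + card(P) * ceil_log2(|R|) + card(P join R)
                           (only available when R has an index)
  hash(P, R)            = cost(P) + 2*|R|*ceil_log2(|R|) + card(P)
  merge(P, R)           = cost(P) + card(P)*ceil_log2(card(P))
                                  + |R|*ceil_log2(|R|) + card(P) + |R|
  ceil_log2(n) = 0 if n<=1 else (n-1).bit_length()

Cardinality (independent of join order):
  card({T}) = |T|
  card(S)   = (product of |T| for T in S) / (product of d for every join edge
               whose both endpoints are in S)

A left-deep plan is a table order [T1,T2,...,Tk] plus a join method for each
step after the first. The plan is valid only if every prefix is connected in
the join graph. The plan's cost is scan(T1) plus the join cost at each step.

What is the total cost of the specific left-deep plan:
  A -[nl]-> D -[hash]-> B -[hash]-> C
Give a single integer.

7930

step 1: scan A: cost=250, card=250
step 2: join D via nl
    card(P join D) = 250*20/(5) = 1000
    cost = 250 + 250*20 = 5250
step 3: join B via hash
    card(P join B) = 1000*20/(2*10) = 1000
    cost = 5250 + 2*20*5 + 1000 = 6450
step 4: join C via hash
    card(P join C) = 1000*40/(10*5*20) = 40
    cost = 6450 + 2*40*6 + 1000 = 7930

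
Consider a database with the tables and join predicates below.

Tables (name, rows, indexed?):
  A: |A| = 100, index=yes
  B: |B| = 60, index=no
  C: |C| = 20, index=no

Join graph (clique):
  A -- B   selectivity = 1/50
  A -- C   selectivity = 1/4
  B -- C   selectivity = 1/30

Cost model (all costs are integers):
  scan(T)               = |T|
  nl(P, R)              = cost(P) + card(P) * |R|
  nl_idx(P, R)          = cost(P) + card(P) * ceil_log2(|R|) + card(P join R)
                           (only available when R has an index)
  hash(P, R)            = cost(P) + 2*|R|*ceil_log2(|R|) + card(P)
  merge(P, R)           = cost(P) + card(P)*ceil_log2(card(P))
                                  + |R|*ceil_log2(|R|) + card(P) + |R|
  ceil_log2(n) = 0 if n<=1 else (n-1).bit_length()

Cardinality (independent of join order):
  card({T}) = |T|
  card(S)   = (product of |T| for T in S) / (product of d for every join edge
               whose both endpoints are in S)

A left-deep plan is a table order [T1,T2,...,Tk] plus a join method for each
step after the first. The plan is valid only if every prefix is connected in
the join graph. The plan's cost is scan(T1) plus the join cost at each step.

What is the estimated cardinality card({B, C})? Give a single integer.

40

Tables in S: B(60), C(20)
Edges inside S: B-C(d=30)
numerator = 60 * 20 = 1200
denominator = 30 = 30
card(S) = 1200 / 30 = 40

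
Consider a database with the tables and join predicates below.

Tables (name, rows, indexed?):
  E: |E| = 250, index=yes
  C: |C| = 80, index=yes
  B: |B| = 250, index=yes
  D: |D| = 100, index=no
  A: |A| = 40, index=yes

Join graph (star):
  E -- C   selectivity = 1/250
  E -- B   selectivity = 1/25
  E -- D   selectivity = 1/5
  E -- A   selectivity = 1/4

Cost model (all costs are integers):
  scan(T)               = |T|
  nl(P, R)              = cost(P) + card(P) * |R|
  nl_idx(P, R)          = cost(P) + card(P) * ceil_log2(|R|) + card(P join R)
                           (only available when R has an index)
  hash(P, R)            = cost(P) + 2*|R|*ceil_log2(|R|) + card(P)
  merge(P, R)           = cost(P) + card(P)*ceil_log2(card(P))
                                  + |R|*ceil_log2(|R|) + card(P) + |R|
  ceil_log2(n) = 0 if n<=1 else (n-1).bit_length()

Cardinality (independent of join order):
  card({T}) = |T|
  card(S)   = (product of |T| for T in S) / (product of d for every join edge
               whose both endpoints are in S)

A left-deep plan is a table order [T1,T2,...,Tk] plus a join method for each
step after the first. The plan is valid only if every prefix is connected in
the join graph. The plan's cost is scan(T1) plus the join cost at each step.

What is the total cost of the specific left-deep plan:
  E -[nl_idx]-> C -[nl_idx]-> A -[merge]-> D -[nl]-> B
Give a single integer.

4012960

step 1: scan E: cost=250, card=250
step 2: join C via nl_idx
    card(P join C) = 250*80/(250) = 80
    cost = 250 + 250*7 + 80 = 2080
step 3: join A via nl_idx
    card(P join A) = 80*40/(4) = 800
    cost = 2080 + 80*6 + 800 = 3360
step 4: join D via merge
    card(P join D) = 800*100/(5) = 16000
    cost = 3360 + 800*10 + 100*7 + 800 + 100 = 12960
step 5: join B via nl
    card(P join B) = 16000*250/(25) = 160000
    cost = 12960 + 16000*250 = 4012960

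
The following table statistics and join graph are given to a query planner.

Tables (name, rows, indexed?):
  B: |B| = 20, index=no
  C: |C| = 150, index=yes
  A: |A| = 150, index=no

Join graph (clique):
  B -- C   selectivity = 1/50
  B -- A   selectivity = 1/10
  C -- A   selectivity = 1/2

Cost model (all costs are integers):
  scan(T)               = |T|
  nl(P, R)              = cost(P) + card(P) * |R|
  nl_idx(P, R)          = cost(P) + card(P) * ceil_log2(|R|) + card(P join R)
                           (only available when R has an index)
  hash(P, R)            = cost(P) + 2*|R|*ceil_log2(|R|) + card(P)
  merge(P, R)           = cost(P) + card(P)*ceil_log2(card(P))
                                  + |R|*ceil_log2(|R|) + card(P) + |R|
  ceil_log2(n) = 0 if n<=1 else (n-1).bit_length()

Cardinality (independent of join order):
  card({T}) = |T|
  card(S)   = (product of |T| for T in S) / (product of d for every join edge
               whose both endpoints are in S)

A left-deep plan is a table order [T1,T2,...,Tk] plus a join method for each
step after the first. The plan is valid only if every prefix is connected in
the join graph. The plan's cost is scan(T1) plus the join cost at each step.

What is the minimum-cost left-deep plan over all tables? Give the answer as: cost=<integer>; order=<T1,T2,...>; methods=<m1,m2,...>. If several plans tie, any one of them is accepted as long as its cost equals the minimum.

cost=2010; order=B,C,A; methods=nl_idx,merge

Selinger DP (subsets sized 1..n):
  {B}: scan cost=20, card=20
  {C}: scan cost=150, card=150
  {A}: scan cost=150, card=150
  {BC}: card=60; try (C,nl_idx)→240, (B,hash)→500, (C,merge)→1490, (B,merge)→1620, (C,hash)→2440, (C,nl)→3020 …(+1); best=240 via (C,nl_idx)
  {AB}: card=300; try (B,hash)→500, (A,merge)→1490, (B,merge)→1620, (A,hash)→2440, (A,nl)→3020, (B,nl)→3150; best=500 via (B,hash)
  {AC}: card=11250; try (C,hash)→2700, (A,hash)→2700, (C,merge)→2850, (A,merge)→2850, (C,nl_idx)→12600, (C,nl)→22650 …(+1); best=2700 via (C,hash)
  {ABC}: card=450; try (A,merge)→2010, (A,hash)→2700, (C,hash)→3200, (C,nl_idx)→3350, (C,merge)→4850, (A,nl)→9240 …(+4); best=2010 via (A,merge)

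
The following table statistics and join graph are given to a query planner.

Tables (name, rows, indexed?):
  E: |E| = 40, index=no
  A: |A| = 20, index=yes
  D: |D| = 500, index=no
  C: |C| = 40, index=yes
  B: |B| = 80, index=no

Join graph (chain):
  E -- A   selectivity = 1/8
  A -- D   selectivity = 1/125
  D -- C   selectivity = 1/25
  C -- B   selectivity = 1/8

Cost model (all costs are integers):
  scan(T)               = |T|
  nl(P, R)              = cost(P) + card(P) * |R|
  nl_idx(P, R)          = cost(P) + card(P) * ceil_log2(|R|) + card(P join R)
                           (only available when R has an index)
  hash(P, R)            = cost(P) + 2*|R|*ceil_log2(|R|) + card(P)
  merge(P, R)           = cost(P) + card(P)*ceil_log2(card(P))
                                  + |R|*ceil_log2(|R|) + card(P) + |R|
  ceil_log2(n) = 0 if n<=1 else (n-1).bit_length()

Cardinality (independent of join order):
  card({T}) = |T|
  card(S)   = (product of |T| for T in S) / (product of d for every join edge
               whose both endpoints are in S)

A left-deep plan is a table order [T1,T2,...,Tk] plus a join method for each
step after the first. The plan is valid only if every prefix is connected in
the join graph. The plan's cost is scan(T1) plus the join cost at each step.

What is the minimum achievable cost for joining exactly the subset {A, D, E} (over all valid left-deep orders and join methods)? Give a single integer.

Selinger DP over subsets of {A,D,E}:
  {E}: scan cost=40, card=40
  {A}: scan cost=20, card=20
  {D}: scan cost=500, card=500
  {AE}: card=100; try (A,hash)→280, (A,nl_idx)→340, (E,merge)→420, (A,merge)→440, (E,hash)→520, (E,nl)→820 …(+1); best=280 via (A,hash)
  {AD}: card=80; try (A,hash)→1200, (A,nl_idx)→3080, (D,merge)→5140, (A,merge)→5620, (D,hash)→9040, (D,nl)→10020 …(+1); best=1200 via (A,hash)
  {ADE}: card=400; try (E,hash)→1760, (E,merge)→2120, (E,nl)→4400, (D,merge)→6080, (D,hash)→9380, (D,nl)→50280; best=1760 via (E,hash)

1760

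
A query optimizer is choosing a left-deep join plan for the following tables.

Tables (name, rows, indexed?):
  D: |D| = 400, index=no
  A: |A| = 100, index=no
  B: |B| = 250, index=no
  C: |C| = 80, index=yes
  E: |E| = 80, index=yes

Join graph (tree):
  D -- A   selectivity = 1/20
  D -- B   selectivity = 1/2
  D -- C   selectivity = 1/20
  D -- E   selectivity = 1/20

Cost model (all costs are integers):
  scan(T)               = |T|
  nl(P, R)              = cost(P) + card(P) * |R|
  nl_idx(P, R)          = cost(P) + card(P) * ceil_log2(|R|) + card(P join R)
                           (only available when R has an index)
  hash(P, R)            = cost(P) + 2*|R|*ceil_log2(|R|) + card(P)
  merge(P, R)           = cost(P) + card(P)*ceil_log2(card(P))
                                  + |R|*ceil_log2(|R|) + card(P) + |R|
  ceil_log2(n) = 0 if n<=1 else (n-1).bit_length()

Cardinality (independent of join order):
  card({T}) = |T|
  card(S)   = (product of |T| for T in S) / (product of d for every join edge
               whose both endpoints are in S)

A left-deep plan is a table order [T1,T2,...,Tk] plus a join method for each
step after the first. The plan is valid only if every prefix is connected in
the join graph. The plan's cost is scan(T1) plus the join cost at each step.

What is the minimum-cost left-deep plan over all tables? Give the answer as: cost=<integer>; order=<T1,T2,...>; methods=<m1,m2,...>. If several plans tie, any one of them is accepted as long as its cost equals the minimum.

cost=48440; order=D,C,E,A,B; methods=hash,hash,hash,hash

Selinger DP (subsets sized 1..n):
  {D}: scan cost=400, card=400
  {A}: scan cost=100, card=100
  {B}: scan cost=250, card=250
  {C}: scan cost=80, card=80
  {E}: scan cost=80, card=80
  {AD}: card=2000; try (A,hash)→2200, (D,merge)→4900, (A,merge)→5200, (D,hash)→7400, (D,nl)→40100, (A,nl)→40400; best=2200 via (A,hash)
  {BD}: card=50000; try (B,hash)→4800, (D,merge)→6500, (B,merge)→6650, (D,hash)→7700, (D,nl)→100250, (B,nl)→100400; best=4800 via (B,hash)
  {CD}: card=1600; try (C,hash)→1920, (D,merge)→4720, (C,nl_idx)→4800, (C,merge)→5040, (D,hash)→7360, (D,nl)→32080 …(+1); best=1920 via (C,hash)
  {DE}: card=1600; try (E,hash)→1920, (D,merge)→4720, (E,nl_idx)→4800, (E,merge)→5040, (D,hash)→7360, (D,nl)→32080 …(+1); best=1920 via (E,hash)
  {ABD}: card=250000; try (B,hash)→8200, (B,merge)→28450, (A,hash)→56200, (B,nl)→502200, (A,merge)→855600, (A,nl)→5004800; best=8200 via (B,hash)
  {ACD}: card=8000; try (A,hash)→4920, (C,hash)→5320, (A,merge)→21920, (C,nl_idx)→24200, (C,merge)→26840, (A,nl)→161920 …(+1); best=4920 via (A,hash)
  {ADE}: card=8000; try (A,hash)→4920, (E,hash)→5320, (A,merge)→21920, (E,nl_idx)→24200, (E,merge)→26840, (A,nl)→161920 …(+1); best=4920 via (A,hash)
  {BCD}: card=200000; try (B,hash)→7520, (B,merge)→23370, (C,hash)→55920, (B,nl)→401920, (C,nl_idx)→554800, (C,merge)→855440 …(+1); best=7520 via (B,hash)
  {BDE}: card=200000; try (B,hash)→7520, (B,merge)→23370, (E,hash)→55920, (B,nl)→401920, (E,nl_idx)→554800, (E,merge)→855440 …(+1); best=7520 via (B,hash)
  {CDE}: card=6400; try (E,hash)→4640, (C,hash)→4640, (E,nl_idx)→19520, (C,nl_idx)→19520, (E,merge)→21760, (C,merge)→21760 …(+2); best=4640 via (E,hash)
  {ABCD}: card=1000000; try (B,hash)→16920, (B,merge)→119170, (A,hash)→208920, (C,hash)→259320, (B,nl)→2004920, (C,nl_idx)→2758200 …(+4); best=16920 via (B,hash)
  {ABDE}: card=1000000; try (B,hash)→16920, (B,merge)→119170, (A,hash)→208920, (E,hash)→259320, (B,nl)→2004920, (E,nl_idx)→2758200 …(+4); best=16920 via (B,hash)
  {ACDE}: card=32000; try (A,hash)→12440, (E,hash)→14040, (C,hash)→14040, (E,nl_idx)→92920, (C,nl_idx)→92920, (A,merge)→95040 …(+5); best=12440 via (A,hash)
  {BCDE}: card=800000; try (B,hash)→15040, (B,merge)→96490, (E,hash)→208640, (C,hash)→208640, (B,nl)→1604640, (E,nl_idx)→2207520 …(+5); best=15040 via (B,hash)
  {ABCDE}: card=4000000; try (B,hash)→48440, (B,merge)→526690, (A,hash)→816440, (E,hash)→1018040, (C,hash)→1018040, (B,nl)→8012440 …(+8); best=48440 via (B,hash)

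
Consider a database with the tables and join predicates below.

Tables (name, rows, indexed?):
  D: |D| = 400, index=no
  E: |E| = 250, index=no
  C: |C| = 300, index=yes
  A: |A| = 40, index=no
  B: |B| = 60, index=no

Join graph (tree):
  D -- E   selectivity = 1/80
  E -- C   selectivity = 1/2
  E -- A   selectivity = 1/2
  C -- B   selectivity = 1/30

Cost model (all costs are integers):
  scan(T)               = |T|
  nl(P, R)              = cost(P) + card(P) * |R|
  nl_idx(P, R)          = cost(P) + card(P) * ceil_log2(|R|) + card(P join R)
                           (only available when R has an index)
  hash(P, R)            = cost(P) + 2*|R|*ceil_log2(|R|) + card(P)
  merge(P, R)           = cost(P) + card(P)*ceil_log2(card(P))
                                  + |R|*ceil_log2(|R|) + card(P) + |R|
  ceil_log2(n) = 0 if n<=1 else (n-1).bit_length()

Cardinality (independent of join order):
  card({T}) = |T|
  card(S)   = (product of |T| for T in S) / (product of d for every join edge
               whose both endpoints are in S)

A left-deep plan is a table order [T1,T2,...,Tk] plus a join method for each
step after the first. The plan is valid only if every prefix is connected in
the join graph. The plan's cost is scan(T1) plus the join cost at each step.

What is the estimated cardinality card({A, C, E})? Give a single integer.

750000

Tables in S: A(40), C(300), E(250)
Edges inside S: E-C(d=2), E-A(d=2)
numerator = 40 * 300 * 250 = 3000000
denominator = 2 * 2 = 4
card(S) = 3000000 / 4 = 750000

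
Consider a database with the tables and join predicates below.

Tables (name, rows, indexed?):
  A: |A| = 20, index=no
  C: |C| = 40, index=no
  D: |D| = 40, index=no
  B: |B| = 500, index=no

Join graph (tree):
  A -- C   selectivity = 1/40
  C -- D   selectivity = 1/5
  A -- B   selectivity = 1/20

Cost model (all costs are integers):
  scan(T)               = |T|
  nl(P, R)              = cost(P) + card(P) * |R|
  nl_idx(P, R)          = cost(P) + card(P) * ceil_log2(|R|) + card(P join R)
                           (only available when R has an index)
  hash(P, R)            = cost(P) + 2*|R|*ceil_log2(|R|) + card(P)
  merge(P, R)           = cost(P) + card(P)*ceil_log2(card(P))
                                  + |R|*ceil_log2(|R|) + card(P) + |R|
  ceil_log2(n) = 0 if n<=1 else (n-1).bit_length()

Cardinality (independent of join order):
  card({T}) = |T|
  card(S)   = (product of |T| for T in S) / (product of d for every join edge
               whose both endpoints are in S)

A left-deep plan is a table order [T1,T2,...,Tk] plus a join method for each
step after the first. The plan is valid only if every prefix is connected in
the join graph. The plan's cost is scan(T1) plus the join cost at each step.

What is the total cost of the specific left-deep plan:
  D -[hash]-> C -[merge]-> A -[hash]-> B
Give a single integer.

13040

step 1: scan D: cost=40, card=40
step 2: join C via hash
    card(P join C) = 40*40/(5) = 320
    cost = 40 + 2*40*6 + 40 = 560
step 3: join A via merge
    card(P join A) = 320*20/(40) = 160
    cost = 560 + 320*9 + 20*5 + 320 + 20 = 3880
step 4: join B via hash
    card(P join B) = 160*500/(20) = 4000
    cost = 3880 + 2*500*9 + 160 = 13040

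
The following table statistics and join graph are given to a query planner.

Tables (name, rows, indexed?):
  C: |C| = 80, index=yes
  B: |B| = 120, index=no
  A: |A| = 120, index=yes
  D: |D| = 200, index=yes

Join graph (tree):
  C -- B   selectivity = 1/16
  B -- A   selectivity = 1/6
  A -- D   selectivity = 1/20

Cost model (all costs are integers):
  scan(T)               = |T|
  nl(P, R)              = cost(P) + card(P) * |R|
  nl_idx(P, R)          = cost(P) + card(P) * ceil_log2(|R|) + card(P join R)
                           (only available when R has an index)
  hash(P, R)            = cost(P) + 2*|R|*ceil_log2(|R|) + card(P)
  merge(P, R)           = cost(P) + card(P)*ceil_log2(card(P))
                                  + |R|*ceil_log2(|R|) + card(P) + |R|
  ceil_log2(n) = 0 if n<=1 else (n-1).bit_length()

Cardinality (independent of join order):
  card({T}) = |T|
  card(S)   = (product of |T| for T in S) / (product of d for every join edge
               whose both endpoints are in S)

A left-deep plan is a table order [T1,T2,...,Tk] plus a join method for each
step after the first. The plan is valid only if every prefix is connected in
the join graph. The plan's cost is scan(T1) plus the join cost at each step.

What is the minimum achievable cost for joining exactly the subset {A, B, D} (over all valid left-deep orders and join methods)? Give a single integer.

Selinger DP over subsets of {A,B,D}:
  {B}: scan cost=120, card=120
  {A}: scan cost=120, card=120
  {D}: scan cost=200, card=200
  {AB}: card=2400; try (B,hash)→1920, (A,hash)→1920, (B,merge)→2040, (A,merge)→2040, (A,nl_idx)→3360, (B,nl)→14520 …(+1); best=1920 via (B,hash)
  {AD}: card=1200; try (A,hash)→2080, (D,nl_idx)→2280, (A,nl_idx)→2800, (D,merge)→2880, (A,merge)→2960, (D,hash)→3440 …(+2); best=2080 via (A,hash)
  {ABD}: card=24000; try (B,hash)→4960, (D,hash)→7520, (B,merge)→17440, (D,merge)→34920, (D,nl_idx)→45120, (B,nl)→146080 …(+1); best=4960 via (B,hash)

4960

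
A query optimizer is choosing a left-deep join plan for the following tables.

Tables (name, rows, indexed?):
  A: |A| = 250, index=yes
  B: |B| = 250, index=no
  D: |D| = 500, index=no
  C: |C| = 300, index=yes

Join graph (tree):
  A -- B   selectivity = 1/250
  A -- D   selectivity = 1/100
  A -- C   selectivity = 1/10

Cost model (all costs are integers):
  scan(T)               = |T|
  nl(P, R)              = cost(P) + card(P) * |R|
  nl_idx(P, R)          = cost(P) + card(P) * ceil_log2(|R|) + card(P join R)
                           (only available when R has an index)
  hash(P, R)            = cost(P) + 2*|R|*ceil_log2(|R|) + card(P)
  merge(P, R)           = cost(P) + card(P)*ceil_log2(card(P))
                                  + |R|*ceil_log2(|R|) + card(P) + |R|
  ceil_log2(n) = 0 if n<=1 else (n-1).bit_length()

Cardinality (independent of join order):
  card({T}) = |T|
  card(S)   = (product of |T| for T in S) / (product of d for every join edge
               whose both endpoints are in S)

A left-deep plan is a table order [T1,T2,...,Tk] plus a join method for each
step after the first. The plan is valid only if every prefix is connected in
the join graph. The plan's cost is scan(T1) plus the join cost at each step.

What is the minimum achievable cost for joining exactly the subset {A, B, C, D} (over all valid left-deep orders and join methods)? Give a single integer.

16400

Selinger DP over subsets of {A,B,C,D}:
  {A}: scan cost=250, card=250
  {B}: scan cost=250, card=250
  {D}: scan cost=500, card=500
  {C}: scan cost=300, card=300
  {AB}: card=250; try (A,nl_idx)→2500, (B,hash)→4500, (A,hash)→4500, (B,merge)→4750, (A,merge)→4750, (B,nl)→62750 …(+1); best=2500 via (A,nl_idx)
  {AD}: card=1250; try (A,hash)→5000, (A,nl_idx)→5750, (D,merge)→7500, (A,merge)→7750, (D,hash)→9500, (D,nl)→125250 …(+1); best=5000 via (A,hash)
  {AC}: card=7500; try (A,hash)→4600, (C,merge)→5500, (A,merge)→5550, (C,hash)→5900, (C,nl_idx)→10000, (A,nl_idx)→10200 …(+2); best=4600 via (A,hash)
  {ABD}: card=1250; try (D,merge)→9750, (B,hash)→10250, (D,hash)→11750, (B,merge)→22250, (D,nl)→127500, (B,nl)→317500; best=9750 via (D,merge)
  {ABC}: card=7500; try (C,merge)→7750, (C,hash)→8150, (C,nl_idx)→12250, (B,hash)→16100, (C,nl)→77500, (B,merge)→111850 …(+1); best=7750 via (C,merge)
  {ACD}: card=37500; try (C,hash)→11650, (D,hash)→21100, (C,merge)→23000, (C,nl_idx)→53750, (D,merge)→114600, (C,nl)→380000 …(+1); best=11650 via (C,hash)
  {ABCD}: card=37500; try (C,hash)→16400, (D,hash)→24250, (C,merge)→27750, (B,hash)→53150, (C,nl_idx)→58500, (D,merge)→117750 …(+4); best=16400 via (C,hash)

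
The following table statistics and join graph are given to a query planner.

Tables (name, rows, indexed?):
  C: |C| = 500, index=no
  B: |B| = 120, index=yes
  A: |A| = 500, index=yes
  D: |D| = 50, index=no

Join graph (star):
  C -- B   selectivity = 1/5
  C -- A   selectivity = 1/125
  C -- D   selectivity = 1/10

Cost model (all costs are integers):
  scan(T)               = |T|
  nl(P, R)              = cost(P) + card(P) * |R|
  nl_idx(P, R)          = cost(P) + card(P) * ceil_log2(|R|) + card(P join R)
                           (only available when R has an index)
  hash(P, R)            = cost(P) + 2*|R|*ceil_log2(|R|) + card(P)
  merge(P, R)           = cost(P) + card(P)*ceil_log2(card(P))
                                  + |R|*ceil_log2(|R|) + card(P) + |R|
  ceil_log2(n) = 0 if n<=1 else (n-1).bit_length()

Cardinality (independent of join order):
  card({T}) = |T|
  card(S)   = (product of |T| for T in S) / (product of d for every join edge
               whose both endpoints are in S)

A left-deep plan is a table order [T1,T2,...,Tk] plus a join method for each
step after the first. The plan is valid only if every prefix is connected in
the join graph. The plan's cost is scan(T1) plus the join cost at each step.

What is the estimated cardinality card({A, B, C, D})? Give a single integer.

Tables in S: A(500), B(120), C(500), D(50)
Edges inside S: C-B(d=5), C-A(d=125), C-D(d=10)
numerator = 500 * 120 * 500 * 50 = 1500000000
denominator = 5 * 125 * 10 = 6250
card(S) = 1500000000 / 6250 = 240000

240000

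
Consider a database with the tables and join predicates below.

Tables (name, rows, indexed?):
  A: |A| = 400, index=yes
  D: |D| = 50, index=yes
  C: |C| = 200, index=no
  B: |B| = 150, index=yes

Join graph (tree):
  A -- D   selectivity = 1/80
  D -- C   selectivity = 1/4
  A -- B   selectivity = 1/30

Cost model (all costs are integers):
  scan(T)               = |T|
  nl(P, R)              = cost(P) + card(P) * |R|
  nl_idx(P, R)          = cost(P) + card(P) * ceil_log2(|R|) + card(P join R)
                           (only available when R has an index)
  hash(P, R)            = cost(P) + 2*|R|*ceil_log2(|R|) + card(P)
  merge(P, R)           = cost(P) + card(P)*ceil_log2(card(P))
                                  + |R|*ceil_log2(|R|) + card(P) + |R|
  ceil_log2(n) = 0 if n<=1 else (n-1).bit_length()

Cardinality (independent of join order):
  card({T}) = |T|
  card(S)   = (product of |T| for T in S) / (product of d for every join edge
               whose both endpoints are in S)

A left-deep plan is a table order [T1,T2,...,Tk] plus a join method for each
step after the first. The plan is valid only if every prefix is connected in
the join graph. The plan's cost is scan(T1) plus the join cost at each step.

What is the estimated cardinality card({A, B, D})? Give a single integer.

1250

Tables in S: A(400), B(150), D(50)
Edges inside S: A-D(d=80), A-B(d=30)
numerator = 400 * 150 * 50 = 3000000
denominator = 80 * 30 = 2400
card(S) = 3000000 / 2400 = 1250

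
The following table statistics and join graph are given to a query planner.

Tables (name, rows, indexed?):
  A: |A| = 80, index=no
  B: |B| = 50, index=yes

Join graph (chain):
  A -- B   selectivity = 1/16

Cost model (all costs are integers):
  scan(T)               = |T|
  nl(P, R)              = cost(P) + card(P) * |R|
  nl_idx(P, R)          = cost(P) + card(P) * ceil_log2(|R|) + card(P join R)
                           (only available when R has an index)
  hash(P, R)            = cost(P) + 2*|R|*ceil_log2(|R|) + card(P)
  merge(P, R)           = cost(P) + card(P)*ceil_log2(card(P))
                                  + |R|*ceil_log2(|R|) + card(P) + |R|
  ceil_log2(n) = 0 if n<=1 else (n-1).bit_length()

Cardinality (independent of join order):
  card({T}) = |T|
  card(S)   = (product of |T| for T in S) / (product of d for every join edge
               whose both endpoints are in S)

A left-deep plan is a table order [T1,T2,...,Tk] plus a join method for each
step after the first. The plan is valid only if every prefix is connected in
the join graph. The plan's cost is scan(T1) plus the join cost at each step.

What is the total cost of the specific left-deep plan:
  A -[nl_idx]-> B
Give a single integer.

step 1: scan A: cost=80, card=80
step 2: join B via nl_idx
    card(P join B) = 80*50/(16) = 250
    cost = 80 + 80*6 + 250 = 810

810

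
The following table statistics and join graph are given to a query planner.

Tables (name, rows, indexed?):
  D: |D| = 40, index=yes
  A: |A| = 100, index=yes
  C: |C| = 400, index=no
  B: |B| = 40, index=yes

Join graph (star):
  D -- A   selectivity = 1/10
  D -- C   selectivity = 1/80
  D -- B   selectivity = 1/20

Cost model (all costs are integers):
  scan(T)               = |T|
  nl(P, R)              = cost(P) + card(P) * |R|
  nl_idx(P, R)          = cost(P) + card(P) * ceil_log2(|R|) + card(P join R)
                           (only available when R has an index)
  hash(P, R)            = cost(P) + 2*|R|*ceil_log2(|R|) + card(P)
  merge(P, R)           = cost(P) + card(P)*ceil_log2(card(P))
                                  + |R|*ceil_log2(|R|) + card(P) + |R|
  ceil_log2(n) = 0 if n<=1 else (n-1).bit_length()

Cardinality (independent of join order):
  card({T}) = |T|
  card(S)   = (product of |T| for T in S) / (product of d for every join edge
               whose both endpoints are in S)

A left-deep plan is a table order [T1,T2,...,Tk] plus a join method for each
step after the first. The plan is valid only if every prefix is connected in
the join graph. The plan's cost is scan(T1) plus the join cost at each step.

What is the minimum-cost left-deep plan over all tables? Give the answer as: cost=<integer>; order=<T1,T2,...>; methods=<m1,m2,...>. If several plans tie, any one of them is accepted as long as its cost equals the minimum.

cost=3760; order=C,D,B,A; methods=hash,hash,hash

Selinger DP (subsets sized 1..n):
  {D}: scan cost=40, card=40
  {A}: scan cost=100, card=100
  {C}: scan cost=400, card=400
  {B}: scan cost=40, card=40
  {AD}: card=400; try (D,hash)→680, (A,nl_idx)→720, (D,nl_idx)→1100, (A,merge)→1120, (D,merge)→1180, (A,hash)→1480 …(+2); best=680 via (D,hash)
  {CD}: card=200; try (D,hash)→1280, (D,nl_idx)→3000, (C,merge)→4320, (D,merge)→4680, (C,hash)→7280, (C,nl)→16040 …(+1); best=1280 via (D,hash)
  {BD}: card=80; try (D,nl_idx)→360, (B,nl_idx)→360, (D,hash)→560, (B,hash)→560, (D,merge)→600, (B,merge)→600 …(+2); best=360 via (D,nl_idx)
  {ACD}: card=2000; try (A,hash)→2880, (A,merge)→3880, (A,nl_idx)→4680, (C,hash)→8280, (C,merge)→8680, (A,nl)→21280 …(+1); best=2880 via (A,hash)
  {ABD}: card=800; try (B,hash)→1560, (A,nl_idx)→1720, (A,merge)→1800, (A,hash)→1840, (B,nl_idx)→3880, (B,merge)→4960 …(+2); best=1560 via (B,hash)
  {BCD}: card=400; try (B,hash)→1960, (B,nl_idx)→2880, (B,merge)→3360, (C,merge)→5000, (C,hash)→7640, (B,nl)→9280 …(+1); best=1960 via (B,hash)
  {ABCD}: card=4000; try (A,hash)→3760, (B,hash)→5360, (A,merge)→6760, (A,nl_idx)→8760, (C,hash)→9560, (C,merge)→14360 …(+5); best=3760 via (A,hash)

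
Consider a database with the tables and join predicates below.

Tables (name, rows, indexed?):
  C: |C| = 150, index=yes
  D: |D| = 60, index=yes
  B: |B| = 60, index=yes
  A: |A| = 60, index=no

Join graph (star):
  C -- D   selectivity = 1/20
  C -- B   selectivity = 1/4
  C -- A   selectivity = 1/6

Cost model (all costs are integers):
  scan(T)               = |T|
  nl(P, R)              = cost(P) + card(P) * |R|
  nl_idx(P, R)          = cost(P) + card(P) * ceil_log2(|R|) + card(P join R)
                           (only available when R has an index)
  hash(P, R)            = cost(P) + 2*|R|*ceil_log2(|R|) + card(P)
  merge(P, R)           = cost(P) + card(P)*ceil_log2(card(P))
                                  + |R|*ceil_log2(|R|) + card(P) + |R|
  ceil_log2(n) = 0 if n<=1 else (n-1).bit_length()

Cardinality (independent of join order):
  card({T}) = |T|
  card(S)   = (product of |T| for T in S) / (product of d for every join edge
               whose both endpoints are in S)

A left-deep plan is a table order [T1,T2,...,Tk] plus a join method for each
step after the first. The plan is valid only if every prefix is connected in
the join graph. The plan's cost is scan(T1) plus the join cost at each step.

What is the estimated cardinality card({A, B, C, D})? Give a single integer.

67500

Tables in S: A(60), B(60), C(150), D(60)
Edges inside S: C-D(d=20), C-B(d=4), C-A(d=6)
numerator = 60 * 60 * 150 * 60 = 32400000
denominator = 20 * 4 * 6 = 480
card(S) = 32400000 / 480 = 67500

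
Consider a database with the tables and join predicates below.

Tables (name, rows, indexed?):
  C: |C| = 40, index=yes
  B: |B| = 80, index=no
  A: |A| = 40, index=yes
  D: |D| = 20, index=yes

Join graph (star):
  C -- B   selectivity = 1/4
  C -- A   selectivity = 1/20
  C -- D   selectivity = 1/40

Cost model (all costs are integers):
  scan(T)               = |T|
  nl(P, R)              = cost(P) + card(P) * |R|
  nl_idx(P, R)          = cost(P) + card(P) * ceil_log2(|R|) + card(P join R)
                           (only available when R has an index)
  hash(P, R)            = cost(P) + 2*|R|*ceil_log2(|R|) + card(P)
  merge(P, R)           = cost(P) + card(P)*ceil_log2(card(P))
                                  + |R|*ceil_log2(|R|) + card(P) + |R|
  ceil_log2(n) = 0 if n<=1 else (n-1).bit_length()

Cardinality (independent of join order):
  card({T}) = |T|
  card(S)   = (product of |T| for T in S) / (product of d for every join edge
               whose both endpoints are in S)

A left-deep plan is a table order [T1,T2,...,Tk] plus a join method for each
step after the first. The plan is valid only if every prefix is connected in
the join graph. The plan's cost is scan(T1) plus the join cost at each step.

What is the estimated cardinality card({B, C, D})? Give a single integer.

Tables in S: B(80), C(40), D(20)
Edges inside S: C-B(d=4), C-D(d=40)
numerator = 80 * 40 * 20 = 64000
denominator = 4 * 40 = 160
card(S) = 64000 / 160 = 400

400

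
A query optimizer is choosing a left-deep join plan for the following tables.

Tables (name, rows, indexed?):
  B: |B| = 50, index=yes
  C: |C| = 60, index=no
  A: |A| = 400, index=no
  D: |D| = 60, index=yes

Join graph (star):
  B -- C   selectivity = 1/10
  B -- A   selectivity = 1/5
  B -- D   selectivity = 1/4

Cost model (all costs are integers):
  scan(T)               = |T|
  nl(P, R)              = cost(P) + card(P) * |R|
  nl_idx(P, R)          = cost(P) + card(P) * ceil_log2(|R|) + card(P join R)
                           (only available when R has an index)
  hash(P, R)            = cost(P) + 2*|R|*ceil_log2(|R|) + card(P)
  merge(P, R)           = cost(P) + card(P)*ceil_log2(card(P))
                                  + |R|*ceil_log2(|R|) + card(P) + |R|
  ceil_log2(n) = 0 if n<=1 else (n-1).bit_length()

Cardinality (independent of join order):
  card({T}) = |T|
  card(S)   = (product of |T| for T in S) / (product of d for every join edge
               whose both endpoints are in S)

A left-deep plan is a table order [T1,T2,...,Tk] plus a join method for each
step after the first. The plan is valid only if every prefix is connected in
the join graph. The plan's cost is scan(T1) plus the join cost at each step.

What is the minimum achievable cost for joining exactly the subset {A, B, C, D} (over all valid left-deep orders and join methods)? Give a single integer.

13440

Selinger DP over subsets of {A,B,C,D}:
  {B}: scan cost=50, card=50
  {C}: scan cost=60, card=60
  {A}: scan cost=400, card=400
  {D}: scan cost=60, card=60
  {BC}: card=300; try (B,hash)→720, (B,nl_idx)→720, (C,hash)→820, (C,merge)→820, (B,merge)→830, (C,nl)→3050 …(+1); best=720 via (B,hash)
  {AB}: card=4000; try (B,hash)→1400, (A,merge)→4400, (B,merge)→4750, (B,nl_idx)→6800, (A,hash)→7300, (A,nl)→20050 …(+1); best=1400 via (B,hash)
  {BD}: card=750; try (B,hash)→720, (D,hash)→820, (D,merge)→820, (B,merge)→830, (D,nl_idx)→1100, (B,nl_idx)→1170 …(+2); best=720 via (B,hash)
  {ABC}: card=24000; try (C,hash)→6120, (A,merge)→7720, (A,hash)→8220, (C,merge)→53820, (A,nl)→120720, (C,nl)→241400; best=6120 via (C,hash)
  {BCD}: card=4500; try (D,hash)→1740, (C,hash)→2190, (D,merge)→4140, (D,nl_idx)→7020, (C,merge)→9390, (D,nl)→18720 …(+1); best=1740 via (D,hash)
  {ABD}: card=60000; try (D,hash)→6120, (A,hash)→8670, (A,merge)→12970, (D,merge)→53820, (D,nl_idx)→85400, (D,nl)→241400 …(+1); best=6120 via (D,hash)
  {ABCD}: card=360000; try (A,hash)→13440, (D,hash)→30840, (C,hash)→66840, (A,merge)→68740, (D,merge)→390540, (D,nl_idx)→510120 …(+4); best=13440 via (A,hash)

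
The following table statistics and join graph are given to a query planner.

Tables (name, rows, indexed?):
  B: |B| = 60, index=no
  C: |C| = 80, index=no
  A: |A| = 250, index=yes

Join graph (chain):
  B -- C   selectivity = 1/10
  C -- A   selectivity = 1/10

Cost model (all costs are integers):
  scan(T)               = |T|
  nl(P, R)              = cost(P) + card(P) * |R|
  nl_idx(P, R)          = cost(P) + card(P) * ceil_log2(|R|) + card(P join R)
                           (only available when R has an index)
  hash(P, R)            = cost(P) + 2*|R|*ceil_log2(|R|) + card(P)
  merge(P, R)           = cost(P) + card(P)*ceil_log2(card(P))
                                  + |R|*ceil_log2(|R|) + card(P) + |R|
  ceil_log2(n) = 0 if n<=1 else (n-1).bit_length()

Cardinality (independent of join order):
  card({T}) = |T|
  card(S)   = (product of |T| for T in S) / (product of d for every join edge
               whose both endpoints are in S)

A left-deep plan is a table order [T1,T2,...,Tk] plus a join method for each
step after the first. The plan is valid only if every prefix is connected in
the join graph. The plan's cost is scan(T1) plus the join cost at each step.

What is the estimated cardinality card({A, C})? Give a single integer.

2000

Tables in S: A(250), C(80)
Edges inside S: C-A(d=10)
numerator = 250 * 80 = 20000
denominator = 10 = 10
card(S) = 20000 / 10 = 2000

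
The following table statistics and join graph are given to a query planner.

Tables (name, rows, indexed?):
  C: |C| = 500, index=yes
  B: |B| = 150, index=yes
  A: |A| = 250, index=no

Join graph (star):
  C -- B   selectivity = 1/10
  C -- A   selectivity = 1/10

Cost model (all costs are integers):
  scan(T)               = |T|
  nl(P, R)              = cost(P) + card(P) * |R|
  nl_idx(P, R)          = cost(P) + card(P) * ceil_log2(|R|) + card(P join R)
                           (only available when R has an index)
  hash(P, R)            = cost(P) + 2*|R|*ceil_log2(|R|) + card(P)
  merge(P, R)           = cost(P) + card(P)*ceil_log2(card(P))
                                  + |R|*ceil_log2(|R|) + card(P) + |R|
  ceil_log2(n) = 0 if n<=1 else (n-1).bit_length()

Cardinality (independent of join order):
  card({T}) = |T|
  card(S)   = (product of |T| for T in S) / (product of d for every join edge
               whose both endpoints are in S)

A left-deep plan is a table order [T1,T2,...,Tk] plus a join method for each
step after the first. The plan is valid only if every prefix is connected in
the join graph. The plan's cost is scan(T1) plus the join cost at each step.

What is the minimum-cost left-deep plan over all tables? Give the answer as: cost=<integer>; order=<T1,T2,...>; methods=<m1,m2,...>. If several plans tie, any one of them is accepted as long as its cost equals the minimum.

Selinger DP (subsets sized 1..n):
  {C}: scan cost=500, card=500
  {B}: scan cost=150, card=150
  {A}: scan cost=250, card=250
  {BC}: card=7500; try (B,hash)→3400, (C,merge)→6500, (B,merge)→6850, (C,nl_idx)→9000, (C,hash)→9300, (B,nl_idx)→12000 …(+2); best=3400 via (B,hash)
  {AC}: card=12500; try (A,hash)→5000, (C,merge)→7500, (A,merge)→7750, (C,hash)→9500, (C,nl_idx)→15000, (C,nl)→125250 …(+1); best=5000 via (A,hash)
  {ABC}: card=187500; try (A,hash)→14900, (B,hash)→19900, (A,merge)→110650, (B,merge)→193850, (B,nl_idx)→292500, (A,nl)→1878400 …(+1); best=14900 via (A,hash)

cost=14900; order=C,B,A; methods=hash,hash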